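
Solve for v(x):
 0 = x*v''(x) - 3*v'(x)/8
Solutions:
 v(x) = C1 + C2*x^(11/8)


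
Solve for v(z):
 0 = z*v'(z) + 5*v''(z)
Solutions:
 v(z) = C1 + C2*erf(sqrt(10)*z/10)


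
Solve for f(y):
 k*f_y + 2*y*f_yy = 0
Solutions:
 f(y) = C1 + y^(1 - re(k)/2)*(C2*sin(log(y)*Abs(im(k))/2) + C3*cos(log(y)*im(k)/2))


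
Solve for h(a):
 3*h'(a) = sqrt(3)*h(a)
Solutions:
 h(a) = C1*exp(sqrt(3)*a/3)


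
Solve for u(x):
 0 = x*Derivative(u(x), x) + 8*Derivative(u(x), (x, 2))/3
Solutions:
 u(x) = C1 + C2*erf(sqrt(3)*x/4)


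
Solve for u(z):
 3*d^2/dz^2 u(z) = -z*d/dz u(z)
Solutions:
 u(z) = C1 + C2*erf(sqrt(6)*z/6)


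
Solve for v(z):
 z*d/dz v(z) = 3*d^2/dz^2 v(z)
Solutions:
 v(z) = C1 + C2*erfi(sqrt(6)*z/6)


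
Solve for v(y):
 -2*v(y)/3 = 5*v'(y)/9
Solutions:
 v(y) = C1*exp(-6*y/5)


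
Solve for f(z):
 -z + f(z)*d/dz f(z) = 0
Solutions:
 f(z) = -sqrt(C1 + z^2)
 f(z) = sqrt(C1 + z^2)


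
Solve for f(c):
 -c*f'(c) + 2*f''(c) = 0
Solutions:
 f(c) = C1 + C2*erfi(c/2)


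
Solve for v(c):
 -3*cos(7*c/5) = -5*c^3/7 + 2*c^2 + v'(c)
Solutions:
 v(c) = C1 + 5*c^4/28 - 2*c^3/3 - 15*sin(7*c/5)/7


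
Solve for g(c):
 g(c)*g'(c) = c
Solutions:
 g(c) = -sqrt(C1 + c^2)
 g(c) = sqrt(C1 + c^2)


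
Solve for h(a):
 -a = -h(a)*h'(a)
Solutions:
 h(a) = -sqrt(C1 + a^2)
 h(a) = sqrt(C1 + a^2)


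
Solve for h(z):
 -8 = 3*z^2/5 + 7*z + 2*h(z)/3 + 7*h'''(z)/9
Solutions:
 h(z) = C3*exp(-6^(1/3)*7^(2/3)*z/7) - 9*z^2/10 - 21*z/2 + (C1*sin(2^(1/3)*3^(5/6)*7^(2/3)*z/14) + C2*cos(2^(1/3)*3^(5/6)*7^(2/3)*z/14))*exp(6^(1/3)*7^(2/3)*z/14) - 12


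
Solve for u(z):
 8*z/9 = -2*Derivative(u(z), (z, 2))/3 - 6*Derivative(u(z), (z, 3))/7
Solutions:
 u(z) = C1 + C2*z + C3*exp(-7*z/9) - 2*z^3/9 + 6*z^2/7


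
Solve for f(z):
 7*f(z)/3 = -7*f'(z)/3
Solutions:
 f(z) = C1*exp(-z)


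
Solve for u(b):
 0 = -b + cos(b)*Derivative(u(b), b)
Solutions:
 u(b) = C1 + Integral(b/cos(b), b)


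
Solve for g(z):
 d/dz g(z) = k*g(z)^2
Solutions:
 g(z) = -1/(C1 + k*z)


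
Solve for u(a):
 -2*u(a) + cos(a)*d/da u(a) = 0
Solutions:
 u(a) = C1*(sin(a) + 1)/(sin(a) - 1)


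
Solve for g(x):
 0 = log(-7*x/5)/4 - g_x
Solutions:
 g(x) = C1 + x*log(-x)/4 + x*(-log(5) - 1 + log(7))/4


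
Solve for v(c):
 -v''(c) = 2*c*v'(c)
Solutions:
 v(c) = C1 + C2*erf(c)


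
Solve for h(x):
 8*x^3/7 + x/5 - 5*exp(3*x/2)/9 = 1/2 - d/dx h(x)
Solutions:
 h(x) = C1 - 2*x^4/7 - x^2/10 + x/2 + 10*exp(3*x/2)/27


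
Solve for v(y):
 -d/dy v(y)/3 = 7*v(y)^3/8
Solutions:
 v(y) = -2*sqrt(-1/(C1 - 21*y))
 v(y) = 2*sqrt(-1/(C1 - 21*y))


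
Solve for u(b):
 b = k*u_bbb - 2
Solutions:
 u(b) = C1 + C2*b + C3*b^2 + b^4/(24*k) + b^3/(3*k)


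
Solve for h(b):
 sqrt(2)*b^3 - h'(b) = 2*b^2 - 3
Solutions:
 h(b) = C1 + sqrt(2)*b^4/4 - 2*b^3/3 + 3*b


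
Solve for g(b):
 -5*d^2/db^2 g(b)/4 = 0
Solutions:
 g(b) = C1 + C2*b


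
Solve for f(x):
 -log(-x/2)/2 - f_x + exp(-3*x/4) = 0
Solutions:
 f(x) = C1 - x*log(-x)/2 + x*(log(2) + 1)/2 - 4*exp(-3*x/4)/3


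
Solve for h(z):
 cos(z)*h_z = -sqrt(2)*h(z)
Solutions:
 h(z) = C1*(sin(z) - 1)^(sqrt(2)/2)/(sin(z) + 1)^(sqrt(2)/2)


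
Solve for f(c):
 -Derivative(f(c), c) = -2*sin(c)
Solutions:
 f(c) = C1 - 2*cos(c)


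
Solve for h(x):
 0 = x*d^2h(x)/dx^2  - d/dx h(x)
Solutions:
 h(x) = C1 + C2*x^2


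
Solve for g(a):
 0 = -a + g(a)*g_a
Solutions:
 g(a) = -sqrt(C1 + a^2)
 g(a) = sqrt(C1 + a^2)


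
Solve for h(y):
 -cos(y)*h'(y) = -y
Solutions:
 h(y) = C1 + Integral(y/cos(y), y)


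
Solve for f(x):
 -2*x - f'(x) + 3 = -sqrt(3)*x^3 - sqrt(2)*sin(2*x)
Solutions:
 f(x) = C1 + sqrt(3)*x^4/4 - x^2 + 3*x - sqrt(2)*cos(2*x)/2


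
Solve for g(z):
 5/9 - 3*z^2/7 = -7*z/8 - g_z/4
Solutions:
 g(z) = C1 + 4*z^3/7 - 7*z^2/4 - 20*z/9


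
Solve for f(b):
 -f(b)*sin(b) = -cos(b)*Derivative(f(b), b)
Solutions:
 f(b) = C1/cos(b)


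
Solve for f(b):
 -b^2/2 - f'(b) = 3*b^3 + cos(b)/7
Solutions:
 f(b) = C1 - 3*b^4/4 - b^3/6 - sin(b)/7


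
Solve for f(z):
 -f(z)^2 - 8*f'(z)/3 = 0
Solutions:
 f(z) = 8/(C1 + 3*z)


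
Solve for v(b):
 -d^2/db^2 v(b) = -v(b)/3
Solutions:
 v(b) = C1*exp(-sqrt(3)*b/3) + C2*exp(sqrt(3)*b/3)


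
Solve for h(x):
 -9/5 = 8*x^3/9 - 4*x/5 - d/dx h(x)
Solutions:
 h(x) = C1 + 2*x^4/9 - 2*x^2/5 + 9*x/5


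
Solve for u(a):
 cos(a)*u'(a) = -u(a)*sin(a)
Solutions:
 u(a) = C1*cos(a)


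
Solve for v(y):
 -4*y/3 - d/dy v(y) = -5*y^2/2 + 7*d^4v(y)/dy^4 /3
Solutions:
 v(y) = C1 + C4*exp(-3^(1/3)*7^(2/3)*y/7) + 5*y^3/6 - 2*y^2/3 + (C2*sin(3^(5/6)*7^(2/3)*y/14) + C3*cos(3^(5/6)*7^(2/3)*y/14))*exp(3^(1/3)*7^(2/3)*y/14)


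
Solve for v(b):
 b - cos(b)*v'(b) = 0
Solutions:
 v(b) = C1 + Integral(b/cos(b), b)


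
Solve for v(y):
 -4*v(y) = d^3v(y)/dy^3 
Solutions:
 v(y) = C3*exp(-2^(2/3)*y) + (C1*sin(2^(2/3)*sqrt(3)*y/2) + C2*cos(2^(2/3)*sqrt(3)*y/2))*exp(2^(2/3)*y/2)


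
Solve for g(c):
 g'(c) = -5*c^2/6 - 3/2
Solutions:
 g(c) = C1 - 5*c^3/18 - 3*c/2


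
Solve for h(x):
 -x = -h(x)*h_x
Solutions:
 h(x) = -sqrt(C1 + x^2)
 h(x) = sqrt(C1 + x^2)


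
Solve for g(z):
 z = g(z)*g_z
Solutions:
 g(z) = -sqrt(C1 + z^2)
 g(z) = sqrt(C1 + z^2)


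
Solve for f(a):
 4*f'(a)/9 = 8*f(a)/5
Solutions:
 f(a) = C1*exp(18*a/5)


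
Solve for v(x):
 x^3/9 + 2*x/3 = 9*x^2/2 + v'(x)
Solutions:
 v(x) = C1 + x^4/36 - 3*x^3/2 + x^2/3


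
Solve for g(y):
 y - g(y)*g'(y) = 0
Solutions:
 g(y) = -sqrt(C1 + y^2)
 g(y) = sqrt(C1 + y^2)


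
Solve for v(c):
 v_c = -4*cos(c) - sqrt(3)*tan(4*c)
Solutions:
 v(c) = C1 + sqrt(3)*log(cos(4*c))/4 - 4*sin(c)


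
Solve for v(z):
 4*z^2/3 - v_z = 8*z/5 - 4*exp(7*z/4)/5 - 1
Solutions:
 v(z) = C1 + 4*z^3/9 - 4*z^2/5 + z + 16*exp(7*z/4)/35


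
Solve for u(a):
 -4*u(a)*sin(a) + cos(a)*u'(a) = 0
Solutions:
 u(a) = C1/cos(a)^4


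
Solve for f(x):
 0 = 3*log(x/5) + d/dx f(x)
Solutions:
 f(x) = C1 - 3*x*log(x) + 3*x + x*log(125)


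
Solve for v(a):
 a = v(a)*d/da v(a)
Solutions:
 v(a) = -sqrt(C1 + a^2)
 v(a) = sqrt(C1 + a^2)


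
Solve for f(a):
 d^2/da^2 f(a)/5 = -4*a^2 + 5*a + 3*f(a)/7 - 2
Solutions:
 f(a) = C1*exp(-sqrt(105)*a/7) + C2*exp(sqrt(105)*a/7) + 28*a^2/3 - 35*a/3 + 602/45


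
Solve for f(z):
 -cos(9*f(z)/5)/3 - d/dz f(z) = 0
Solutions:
 z/3 - 5*log(sin(9*f(z)/5) - 1)/18 + 5*log(sin(9*f(z)/5) + 1)/18 = C1


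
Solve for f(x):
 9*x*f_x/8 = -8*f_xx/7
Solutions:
 f(x) = C1 + C2*erf(3*sqrt(14)*x/16)


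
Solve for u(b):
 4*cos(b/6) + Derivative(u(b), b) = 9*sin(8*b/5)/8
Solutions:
 u(b) = C1 - 24*sin(b/6) - 45*cos(8*b/5)/64


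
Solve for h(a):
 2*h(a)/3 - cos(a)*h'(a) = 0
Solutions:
 h(a) = C1*(sin(a) + 1)^(1/3)/(sin(a) - 1)^(1/3)


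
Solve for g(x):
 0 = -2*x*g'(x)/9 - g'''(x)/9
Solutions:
 g(x) = C1 + Integral(C2*airyai(-2^(1/3)*x) + C3*airybi(-2^(1/3)*x), x)


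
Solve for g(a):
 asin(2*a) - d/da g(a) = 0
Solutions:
 g(a) = C1 + a*asin(2*a) + sqrt(1 - 4*a^2)/2


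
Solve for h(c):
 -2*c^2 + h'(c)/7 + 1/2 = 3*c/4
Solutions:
 h(c) = C1 + 14*c^3/3 + 21*c^2/8 - 7*c/2


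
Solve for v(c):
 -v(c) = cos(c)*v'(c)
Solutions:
 v(c) = C1*sqrt(sin(c) - 1)/sqrt(sin(c) + 1)


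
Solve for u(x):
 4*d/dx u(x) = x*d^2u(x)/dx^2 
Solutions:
 u(x) = C1 + C2*x^5


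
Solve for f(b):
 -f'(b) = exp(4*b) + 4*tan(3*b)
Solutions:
 f(b) = C1 - exp(4*b)/4 + 4*log(cos(3*b))/3


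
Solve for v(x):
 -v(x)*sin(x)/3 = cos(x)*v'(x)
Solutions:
 v(x) = C1*cos(x)^(1/3)


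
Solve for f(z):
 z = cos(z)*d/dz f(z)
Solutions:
 f(z) = C1 + Integral(z/cos(z), z)


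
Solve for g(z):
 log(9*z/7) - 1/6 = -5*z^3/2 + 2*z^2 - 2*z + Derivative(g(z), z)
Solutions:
 g(z) = C1 + 5*z^4/8 - 2*z^3/3 + z^2 + z*log(z) - 7*z/6 + z*log(9/7)


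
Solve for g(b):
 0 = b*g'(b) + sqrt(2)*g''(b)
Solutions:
 g(b) = C1 + C2*erf(2^(1/4)*b/2)


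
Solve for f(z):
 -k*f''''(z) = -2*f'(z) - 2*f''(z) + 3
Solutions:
 f(z) = C1 + C2*exp(z*(3^(1/3)*(sqrt(3)*sqrt((27 - 8/k)/k^2) - 9/k)^(1/3)/6 - 3^(5/6)*I*(sqrt(3)*sqrt((27 - 8/k)/k^2) - 9/k)^(1/3)/6 - 4/(k*(-3^(1/3) + 3^(5/6)*I)*(sqrt(3)*sqrt((27 - 8/k)/k^2) - 9/k)^(1/3)))) + C3*exp(z*(3^(1/3)*(sqrt(3)*sqrt((27 - 8/k)/k^2) - 9/k)^(1/3)/6 + 3^(5/6)*I*(sqrt(3)*sqrt((27 - 8/k)/k^2) - 9/k)^(1/3)/6 + 4/(k*(3^(1/3) + 3^(5/6)*I)*(sqrt(3)*sqrt((27 - 8/k)/k^2) - 9/k)^(1/3)))) + C4*exp(-3^(1/3)*z*((sqrt(3)*sqrt((27 - 8/k)/k^2) - 9/k)^(1/3) + 2*3^(1/3)/(k*(sqrt(3)*sqrt((27 - 8/k)/k^2) - 9/k)^(1/3)))/3) + 3*z/2


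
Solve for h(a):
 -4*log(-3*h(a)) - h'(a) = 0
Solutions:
 Integral(1/(log(-_y) + log(3)), (_y, h(a)))/4 = C1 - a


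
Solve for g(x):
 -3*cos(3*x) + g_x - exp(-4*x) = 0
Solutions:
 g(x) = C1 + sin(3*x) - exp(-4*x)/4


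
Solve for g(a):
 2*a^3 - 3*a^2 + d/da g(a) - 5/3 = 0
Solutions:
 g(a) = C1 - a^4/2 + a^3 + 5*a/3


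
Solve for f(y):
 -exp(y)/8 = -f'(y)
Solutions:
 f(y) = C1 + exp(y)/8


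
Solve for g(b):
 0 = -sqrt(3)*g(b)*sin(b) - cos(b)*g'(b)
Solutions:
 g(b) = C1*cos(b)^(sqrt(3))


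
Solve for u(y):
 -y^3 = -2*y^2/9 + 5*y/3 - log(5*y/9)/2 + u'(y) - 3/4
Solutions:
 u(y) = C1 - y^4/4 + 2*y^3/27 - 5*y^2/6 + y*log(y)/2 + y*log(sqrt(5)/3) + y/4


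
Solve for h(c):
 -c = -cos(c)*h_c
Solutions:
 h(c) = C1 + Integral(c/cos(c), c)


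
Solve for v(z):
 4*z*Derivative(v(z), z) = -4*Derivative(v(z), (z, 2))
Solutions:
 v(z) = C1 + C2*erf(sqrt(2)*z/2)


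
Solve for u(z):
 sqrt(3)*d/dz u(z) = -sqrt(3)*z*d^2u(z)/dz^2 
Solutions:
 u(z) = C1 + C2*log(z)


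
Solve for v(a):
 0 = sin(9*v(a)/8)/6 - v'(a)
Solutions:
 -a/6 + 4*log(cos(9*v(a)/8) - 1)/9 - 4*log(cos(9*v(a)/8) + 1)/9 = C1


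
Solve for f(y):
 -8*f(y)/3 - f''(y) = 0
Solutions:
 f(y) = C1*sin(2*sqrt(6)*y/3) + C2*cos(2*sqrt(6)*y/3)


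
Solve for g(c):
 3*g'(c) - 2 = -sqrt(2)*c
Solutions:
 g(c) = C1 - sqrt(2)*c^2/6 + 2*c/3


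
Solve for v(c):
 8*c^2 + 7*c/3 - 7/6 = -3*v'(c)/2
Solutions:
 v(c) = C1 - 16*c^3/9 - 7*c^2/9 + 7*c/9


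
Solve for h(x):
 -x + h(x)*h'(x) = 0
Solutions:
 h(x) = -sqrt(C1 + x^2)
 h(x) = sqrt(C1 + x^2)


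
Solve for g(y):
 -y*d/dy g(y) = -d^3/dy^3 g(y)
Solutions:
 g(y) = C1 + Integral(C2*airyai(y) + C3*airybi(y), y)


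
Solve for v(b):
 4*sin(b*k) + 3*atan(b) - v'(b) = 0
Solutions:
 v(b) = C1 + 3*b*atan(b) + 4*Piecewise((-cos(b*k)/k, Ne(k, 0)), (0, True)) - 3*log(b^2 + 1)/2


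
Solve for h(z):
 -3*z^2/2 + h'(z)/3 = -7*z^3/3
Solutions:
 h(z) = C1 - 7*z^4/4 + 3*z^3/2


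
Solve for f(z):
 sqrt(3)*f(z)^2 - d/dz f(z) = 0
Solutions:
 f(z) = -1/(C1 + sqrt(3)*z)


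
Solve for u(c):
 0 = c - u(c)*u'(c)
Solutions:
 u(c) = -sqrt(C1 + c^2)
 u(c) = sqrt(C1 + c^2)


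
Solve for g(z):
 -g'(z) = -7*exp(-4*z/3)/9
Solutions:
 g(z) = C1 - 7*exp(-4*z/3)/12


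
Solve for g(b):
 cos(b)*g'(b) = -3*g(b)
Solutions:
 g(b) = C1*(sin(b) - 1)^(3/2)/(sin(b) + 1)^(3/2)


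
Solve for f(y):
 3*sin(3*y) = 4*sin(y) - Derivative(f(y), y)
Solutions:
 f(y) = C1 - 4*cos(y) + cos(3*y)


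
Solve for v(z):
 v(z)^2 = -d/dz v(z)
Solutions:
 v(z) = 1/(C1 + z)


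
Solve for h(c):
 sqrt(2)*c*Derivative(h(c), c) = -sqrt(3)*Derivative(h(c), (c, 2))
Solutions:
 h(c) = C1 + C2*erf(6^(3/4)*c/6)


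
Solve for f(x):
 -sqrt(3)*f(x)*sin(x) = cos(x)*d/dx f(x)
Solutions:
 f(x) = C1*cos(x)^(sqrt(3))


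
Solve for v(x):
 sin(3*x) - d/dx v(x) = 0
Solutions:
 v(x) = C1 - cos(3*x)/3


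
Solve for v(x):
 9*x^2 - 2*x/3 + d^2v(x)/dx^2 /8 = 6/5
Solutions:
 v(x) = C1 + C2*x - 6*x^4 + 8*x^3/9 + 24*x^2/5


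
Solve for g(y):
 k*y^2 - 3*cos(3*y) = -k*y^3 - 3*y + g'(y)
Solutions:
 g(y) = C1 + k*y^4/4 + k*y^3/3 + 3*y^2/2 - sin(3*y)


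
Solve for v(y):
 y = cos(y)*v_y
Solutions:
 v(y) = C1 + Integral(y/cos(y), y)


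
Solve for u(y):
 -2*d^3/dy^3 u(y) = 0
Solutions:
 u(y) = C1 + C2*y + C3*y^2


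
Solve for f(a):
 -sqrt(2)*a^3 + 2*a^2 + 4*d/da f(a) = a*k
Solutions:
 f(a) = C1 + sqrt(2)*a^4/16 - a^3/6 + a^2*k/8


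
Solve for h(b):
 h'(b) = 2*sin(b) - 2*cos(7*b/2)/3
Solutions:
 h(b) = C1 - 4*sin(7*b/2)/21 - 2*cos(b)


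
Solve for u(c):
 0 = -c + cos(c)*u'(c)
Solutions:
 u(c) = C1 + Integral(c/cos(c), c)


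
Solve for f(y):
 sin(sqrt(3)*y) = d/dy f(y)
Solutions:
 f(y) = C1 - sqrt(3)*cos(sqrt(3)*y)/3


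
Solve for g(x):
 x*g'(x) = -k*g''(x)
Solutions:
 g(x) = C1 + C2*sqrt(k)*erf(sqrt(2)*x*sqrt(1/k)/2)


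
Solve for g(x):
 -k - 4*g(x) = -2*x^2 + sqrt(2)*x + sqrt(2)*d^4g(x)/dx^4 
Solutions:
 g(x) = -k/4 + x^2/2 - sqrt(2)*x/4 + (C1*sin(2^(7/8)*x/2) + C2*cos(2^(7/8)*x/2))*exp(-2^(7/8)*x/2) + (C3*sin(2^(7/8)*x/2) + C4*cos(2^(7/8)*x/2))*exp(2^(7/8)*x/2)


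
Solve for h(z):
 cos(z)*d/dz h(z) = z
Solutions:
 h(z) = C1 + Integral(z/cos(z), z)


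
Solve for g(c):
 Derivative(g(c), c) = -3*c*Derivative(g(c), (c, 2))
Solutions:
 g(c) = C1 + C2*c^(2/3)


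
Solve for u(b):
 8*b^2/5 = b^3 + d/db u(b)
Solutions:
 u(b) = C1 - b^4/4 + 8*b^3/15


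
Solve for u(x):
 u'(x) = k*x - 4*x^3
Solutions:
 u(x) = C1 + k*x^2/2 - x^4


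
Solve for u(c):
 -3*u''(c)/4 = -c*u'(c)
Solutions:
 u(c) = C1 + C2*erfi(sqrt(6)*c/3)


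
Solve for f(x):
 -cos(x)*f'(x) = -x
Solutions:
 f(x) = C1 + Integral(x/cos(x), x)


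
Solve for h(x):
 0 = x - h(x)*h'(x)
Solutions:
 h(x) = -sqrt(C1 + x^2)
 h(x) = sqrt(C1 + x^2)


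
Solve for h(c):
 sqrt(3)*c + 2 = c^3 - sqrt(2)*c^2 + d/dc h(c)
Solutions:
 h(c) = C1 - c^4/4 + sqrt(2)*c^3/3 + sqrt(3)*c^2/2 + 2*c


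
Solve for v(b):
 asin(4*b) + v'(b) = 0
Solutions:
 v(b) = C1 - b*asin(4*b) - sqrt(1 - 16*b^2)/4


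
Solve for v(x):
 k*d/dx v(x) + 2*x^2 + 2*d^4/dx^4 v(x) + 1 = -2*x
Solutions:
 v(x) = C1 + C2*exp(2^(2/3)*x*(-k)^(1/3)/2) + C3*exp(2^(2/3)*x*(-k)^(1/3)*(-1 + sqrt(3)*I)/4) + C4*exp(-2^(2/3)*x*(-k)^(1/3)*(1 + sqrt(3)*I)/4) - 2*x^3/(3*k) - x^2/k - x/k


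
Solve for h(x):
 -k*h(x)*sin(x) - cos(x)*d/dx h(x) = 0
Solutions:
 h(x) = C1*exp(k*log(cos(x)))


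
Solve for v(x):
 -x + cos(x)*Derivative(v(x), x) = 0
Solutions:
 v(x) = C1 + Integral(x/cos(x), x)


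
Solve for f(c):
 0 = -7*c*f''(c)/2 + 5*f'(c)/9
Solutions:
 f(c) = C1 + C2*c^(73/63)


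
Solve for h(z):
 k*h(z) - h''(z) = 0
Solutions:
 h(z) = C1*exp(-sqrt(k)*z) + C2*exp(sqrt(k)*z)


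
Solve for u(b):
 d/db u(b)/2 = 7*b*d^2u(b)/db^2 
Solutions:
 u(b) = C1 + C2*b^(15/14)


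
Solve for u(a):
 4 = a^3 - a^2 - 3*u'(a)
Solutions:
 u(a) = C1 + a^4/12 - a^3/9 - 4*a/3


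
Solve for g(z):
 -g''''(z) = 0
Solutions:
 g(z) = C1 + C2*z + C3*z^2 + C4*z^3


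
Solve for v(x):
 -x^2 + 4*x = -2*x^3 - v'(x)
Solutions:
 v(x) = C1 - x^4/2 + x^3/3 - 2*x^2


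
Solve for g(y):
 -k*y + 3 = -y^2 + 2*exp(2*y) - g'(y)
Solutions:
 g(y) = C1 + k*y^2/2 - y^3/3 - 3*y + exp(2*y)


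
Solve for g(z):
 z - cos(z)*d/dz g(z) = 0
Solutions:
 g(z) = C1 + Integral(z/cos(z), z)


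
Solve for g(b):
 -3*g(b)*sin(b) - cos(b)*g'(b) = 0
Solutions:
 g(b) = C1*cos(b)^3


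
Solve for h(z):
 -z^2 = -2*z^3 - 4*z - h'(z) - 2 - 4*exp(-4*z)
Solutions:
 h(z) = C1 - z^4/2 + z^3/3 - 2*z^2 - 2*z + exp(-4*z)


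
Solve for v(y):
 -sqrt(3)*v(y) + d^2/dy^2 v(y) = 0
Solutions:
 v(y) = C1*exp(-3^(1/4)*y) + C2*exp(3^(1/4)*y)


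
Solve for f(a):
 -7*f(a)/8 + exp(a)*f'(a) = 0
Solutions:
 f(a) = C1*exp(-7*exp(-a)/8)


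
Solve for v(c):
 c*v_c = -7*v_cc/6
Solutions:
 v(c) = C1 + C2*erf(sqrt(21)*c/7)


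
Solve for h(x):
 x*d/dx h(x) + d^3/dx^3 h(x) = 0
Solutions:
 h(x) = C1 + Integral(C2*airyai(-x) + C3*airybi(-x), x)


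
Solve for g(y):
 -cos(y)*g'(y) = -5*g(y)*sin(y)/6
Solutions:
 g(y) = C1/cos(y)^(5/6)


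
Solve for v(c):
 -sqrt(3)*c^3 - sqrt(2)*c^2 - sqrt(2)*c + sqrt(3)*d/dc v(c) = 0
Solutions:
 v(c) = C1 + c^4/4 + sqrt(6)*c^3/9 + sqrt(6)*c^2/6


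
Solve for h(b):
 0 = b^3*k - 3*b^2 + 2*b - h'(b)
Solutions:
 h(b) = C1 + b^4*k/4 - b^3 + b^2


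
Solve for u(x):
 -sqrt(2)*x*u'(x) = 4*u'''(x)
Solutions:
 u(x) = C1 + Integral(C2*airyai(-sqrt(2)*x/2) + C3*airybi(-sqrt(2)*x/2), x)


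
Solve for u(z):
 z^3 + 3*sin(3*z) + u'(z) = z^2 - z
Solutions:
 u(z) = C1 - z^4/4 + z^3/3 - z^2/2 + cos(3*z)


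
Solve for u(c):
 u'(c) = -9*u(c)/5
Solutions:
 u(c) = C1*exp(-9*c/5)


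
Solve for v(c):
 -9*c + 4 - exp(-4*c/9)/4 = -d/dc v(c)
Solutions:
 v(c) = C1 + 9*c^2/2 - 4*c - 9*exp(-4*c/9)/16


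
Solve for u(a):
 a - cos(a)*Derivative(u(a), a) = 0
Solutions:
 u(a) = C1 + Integral(a/cos(a), a)


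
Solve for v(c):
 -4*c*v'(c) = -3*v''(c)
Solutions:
 v(c) = C1 + C2*erfi(sqrt(6)*c/3)


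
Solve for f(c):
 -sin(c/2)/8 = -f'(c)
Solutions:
 f(c) = C1 - cos(c/2)/4


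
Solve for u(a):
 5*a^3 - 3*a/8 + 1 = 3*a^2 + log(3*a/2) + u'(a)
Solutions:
 u(a) = C1 + 5*a^4/4 - a^3 - 3*a^2/16 - a*log(a) + a*log(2/3) + 2*a


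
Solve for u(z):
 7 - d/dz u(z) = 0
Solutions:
 u(z) = C1 + 7*z


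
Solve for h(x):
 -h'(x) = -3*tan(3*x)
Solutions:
 h(x) = C1 - log(cos(3*x))


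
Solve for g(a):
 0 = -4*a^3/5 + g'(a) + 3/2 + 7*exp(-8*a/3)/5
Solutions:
 g(a) = C1 + a^4/5 - 3*a/2 + 21*exp(-8*a/3)/40


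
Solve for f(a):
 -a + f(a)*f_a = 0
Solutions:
 f(a) = -sqrt(C1 + a^2)
 f(a) = sqrt(C1 + a^2)


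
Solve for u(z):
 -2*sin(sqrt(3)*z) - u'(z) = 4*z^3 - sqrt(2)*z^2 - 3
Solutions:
 u(z) = C1 - z^4 + sqrt(2)*z^3/3 + 3*z + 2*sqrt(3)*cos(sqrt(3)*z)/3


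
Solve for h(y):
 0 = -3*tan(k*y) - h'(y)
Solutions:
 h(y) = C1 - 3*Piecewise((-log(cos(k*y))/k, Ne(k, 0)), (0, True))


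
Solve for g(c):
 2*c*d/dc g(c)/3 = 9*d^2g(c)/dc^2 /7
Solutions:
 g(c) = C1 + C2*erfi(sqrt(21)*c/9)


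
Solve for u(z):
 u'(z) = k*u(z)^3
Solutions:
 u(z) = -sqrt(2)*sqrt(-1/(C1 + k*z))/2
 u(z) = sqrt(2)*sqrt(-1/(C1 + k*z))/2


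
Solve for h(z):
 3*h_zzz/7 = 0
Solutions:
 h(z) = C1 + C2*z + C3*z^2


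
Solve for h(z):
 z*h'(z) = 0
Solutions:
 h(z) = C1


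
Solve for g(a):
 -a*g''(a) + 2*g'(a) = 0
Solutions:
 g(a) = C1 + C2*a^3


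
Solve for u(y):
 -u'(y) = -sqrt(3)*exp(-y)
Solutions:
 u(y) = C1 - sqrt(3)*exp(-y)


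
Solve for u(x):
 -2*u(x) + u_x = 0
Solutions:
 u(x) = C1*exp(2*x)


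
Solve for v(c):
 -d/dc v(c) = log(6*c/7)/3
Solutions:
 v(c) = C1 - c*log(c)/3 - c*log(6)/3 + c/3 + c*log(7)/3


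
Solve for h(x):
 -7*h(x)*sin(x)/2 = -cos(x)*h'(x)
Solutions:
 h(x) = C1/cos(x)^(7/2)


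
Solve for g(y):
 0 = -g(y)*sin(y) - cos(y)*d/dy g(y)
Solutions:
 g(y) = C1*cos(y)


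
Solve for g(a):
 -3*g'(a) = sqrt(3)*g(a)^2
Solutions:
 g(a) = 3/(C1 + sqrt(3)*a)


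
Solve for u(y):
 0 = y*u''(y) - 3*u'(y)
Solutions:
 u(y) = C1 + C2*y^4


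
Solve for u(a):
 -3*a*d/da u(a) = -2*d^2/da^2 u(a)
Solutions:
 u(a) = C1 + C2*erfi(sqrt(3)*a/2)


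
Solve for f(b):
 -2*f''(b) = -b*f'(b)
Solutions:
 f(b) = C1 + C2*erfi(b/2)


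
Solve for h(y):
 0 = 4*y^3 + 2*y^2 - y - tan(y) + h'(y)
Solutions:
 h(y) = C1 - y^4 - 2*y^3/3 + y^2/2 - log(cos(y))


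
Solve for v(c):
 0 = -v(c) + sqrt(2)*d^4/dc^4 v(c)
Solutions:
 v(c) = C1*exp(-2^(7/8)*c/2) + C2*exp(2^(7/8)*c/2) + C3*sin(2^(7/8)*c/2) + C4*cos(2^(7/8)*c/2)


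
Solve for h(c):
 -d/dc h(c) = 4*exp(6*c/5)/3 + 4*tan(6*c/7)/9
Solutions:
 h(c) = C1 - 10*exp(6*c/5)/9 + 14*log(cos(6*c/7))/27


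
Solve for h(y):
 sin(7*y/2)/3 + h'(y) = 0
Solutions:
 h(y) = C1 + 2*cos(7*y/2)/21


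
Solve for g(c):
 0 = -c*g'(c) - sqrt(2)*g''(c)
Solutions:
 g(c) = C1 + C2*erf(2^(1/4)*c/2)


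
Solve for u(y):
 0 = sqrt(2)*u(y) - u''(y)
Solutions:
 u(y) = C1*exp(-2^(1/4)*y) + C2*exp(2^(1/4)*y)


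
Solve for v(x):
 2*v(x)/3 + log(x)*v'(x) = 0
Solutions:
 v(x) = C1*exp(-2*li(x)/3)


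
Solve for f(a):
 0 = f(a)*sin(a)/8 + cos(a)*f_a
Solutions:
 f(a) = C1*cos(a)^(1/8)


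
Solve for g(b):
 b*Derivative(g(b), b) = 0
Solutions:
 g(b) = C1


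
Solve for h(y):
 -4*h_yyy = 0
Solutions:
 h(y) = C1 + C2*y + C3*y^2


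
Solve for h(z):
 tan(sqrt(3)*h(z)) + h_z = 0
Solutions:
 h(z) = sqrt(3)*(pi - asin(C1*exp(-sqrt(3)*z)))/3
 h(z) = sqrt(3)*asin(C1*exp(-sqrt(3)*z))/3


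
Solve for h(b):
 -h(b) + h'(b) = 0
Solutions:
 h(b) = C1*exp(b)


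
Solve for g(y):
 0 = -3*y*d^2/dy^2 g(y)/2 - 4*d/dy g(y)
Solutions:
 g(y) = C1 + C2/y^(5/3)


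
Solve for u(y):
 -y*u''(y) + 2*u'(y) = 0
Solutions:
 u(y) = C1 + C2*y^3


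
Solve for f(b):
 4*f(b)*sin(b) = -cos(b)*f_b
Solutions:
 f(b) = C1*cos(b)^4


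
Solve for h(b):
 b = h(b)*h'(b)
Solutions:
 h(b) = -sqrt(C1 + b^2)
 h(b) = sqrt(C1 + b^2)


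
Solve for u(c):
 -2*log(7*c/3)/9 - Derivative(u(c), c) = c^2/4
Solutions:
 u(c) = C1 - c^3/12 - 2*c*log(c)/9 - 2*c*log(7)/9 + 2*c/9 + 2*c*log(3)/9


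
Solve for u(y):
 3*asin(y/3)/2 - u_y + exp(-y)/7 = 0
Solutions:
 u(y) = C1 + 3*y*asin(y/3)/2 + 3*sqrt(9 - y^2)/2 - exp(-y)/7


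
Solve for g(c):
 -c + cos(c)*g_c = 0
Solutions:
 g(c) = C1 + Integral(c/cos(c), c)


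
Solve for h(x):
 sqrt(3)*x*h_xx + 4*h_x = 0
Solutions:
 h(x) = C1 + C2*x^(1 - 4*sqrt(3)/3)


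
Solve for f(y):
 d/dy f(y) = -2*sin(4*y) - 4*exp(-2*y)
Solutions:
 f(y) = C1 + cos(4*y)/2 + 2*exp(-2*y)


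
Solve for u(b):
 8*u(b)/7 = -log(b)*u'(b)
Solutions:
 u(b) = C1*exp(-8*li(b)/7)


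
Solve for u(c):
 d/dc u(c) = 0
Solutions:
 u(c) = C1


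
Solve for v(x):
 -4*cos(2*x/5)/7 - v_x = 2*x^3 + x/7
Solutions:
 v(x) = C1 - x^4/2 - x^2/14 - 10*sin(2*x/5)/7


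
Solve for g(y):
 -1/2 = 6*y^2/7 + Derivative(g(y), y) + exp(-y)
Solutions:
 g(y) = C1 - 2*y^3/7 - y/2 + exp(-y)


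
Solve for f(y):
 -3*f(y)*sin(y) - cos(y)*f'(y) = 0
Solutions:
 f(y) = C1*cos(y)^3


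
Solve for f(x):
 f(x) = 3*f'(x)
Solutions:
 f(x) = C1*exp(x/3)


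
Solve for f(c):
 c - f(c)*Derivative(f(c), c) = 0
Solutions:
 f(c) = -sqrt(C1 + c^2)
 f(c) = sqrt(C1 + c^2)


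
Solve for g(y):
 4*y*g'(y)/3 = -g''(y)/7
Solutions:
 g(y) = C1 + C2*erf(sqrt(42)*y/3)


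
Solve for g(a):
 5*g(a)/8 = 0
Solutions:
 g(a) = 0


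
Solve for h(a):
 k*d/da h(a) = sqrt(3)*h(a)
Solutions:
 h(a) = C1*exp(sqrt(3)*a/k)


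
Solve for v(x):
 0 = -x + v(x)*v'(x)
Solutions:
 v(x) = -sqrt(C1 + x^2)
 v(x) = sqrt(C1 + x^2)


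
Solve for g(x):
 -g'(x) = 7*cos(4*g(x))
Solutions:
 g(x) = -asin((C1 + exp(56*x))/(C1 - exp(56*x)))/4 + pi/4
 g(x) = asin((C1 + exp(56*x))/(C1 - exp(56*x)))/4


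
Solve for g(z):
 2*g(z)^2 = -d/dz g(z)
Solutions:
 g(z) = 1/(C1 + 2*z)


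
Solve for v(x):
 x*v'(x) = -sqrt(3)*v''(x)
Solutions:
 v(x) = C1 + C2*erf(sqrt(2)*3^(3/4)*x/6)


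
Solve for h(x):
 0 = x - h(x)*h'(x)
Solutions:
 h(x) = -sqrt(C1 + x^2)
 h(x) = sqrt(C1 + x^2)


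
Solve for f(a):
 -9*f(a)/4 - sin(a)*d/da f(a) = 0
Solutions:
 f(a) = C1*(cos(a) + 1)^(9/8)/(cos(a) - 1)^(9/8)


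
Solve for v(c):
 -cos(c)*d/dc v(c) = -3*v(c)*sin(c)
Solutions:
 v(c) = C1/cos(c)^3


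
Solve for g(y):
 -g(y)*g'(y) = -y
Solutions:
 g(y) = -sqrt(C1 + y^2)
 g(y) = sqrt(C1 + y^2)


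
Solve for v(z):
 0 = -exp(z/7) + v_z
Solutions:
 v(z) = C1 + 7*exp(z/7)


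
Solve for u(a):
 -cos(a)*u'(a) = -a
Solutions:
 u(a) = C1 + Integral(a/cos(a), a)


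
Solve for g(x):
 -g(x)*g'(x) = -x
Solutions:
 g(x) = -sqrt(C1 + x^2)
 g(x) = sqrt(C1 + x^2)


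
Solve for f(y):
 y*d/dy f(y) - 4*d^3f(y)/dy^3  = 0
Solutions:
 f(y) = C1 + Integral(C2*airyai(2^(1/3)*y/2) + C3*airybi(2^(1/3)*y/2), y)


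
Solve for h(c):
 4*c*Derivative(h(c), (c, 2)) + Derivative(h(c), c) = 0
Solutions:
 h(c) = C1 + C2*c^(3/4)


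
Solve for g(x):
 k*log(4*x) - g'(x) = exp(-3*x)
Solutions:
 g(x) = C1 + k*x*log(x) + k*x*(-1 + 2*log(2)) + exp(-3*x)/3


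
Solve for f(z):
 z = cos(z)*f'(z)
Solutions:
 f(z) = C1 + Integral(z/cos(z), z)


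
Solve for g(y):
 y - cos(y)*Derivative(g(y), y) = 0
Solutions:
 g(y) = C1 + Integral(y/cos(y), y)


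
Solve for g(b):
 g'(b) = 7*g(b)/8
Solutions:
 g(b) = C1*exp(7*b/8)


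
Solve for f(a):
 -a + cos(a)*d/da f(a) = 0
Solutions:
 f(a) = C1 + Integral(a/cos(a), a)


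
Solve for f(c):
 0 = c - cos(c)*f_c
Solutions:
 f(c) = C1 + Integral(c/cos(c), c)


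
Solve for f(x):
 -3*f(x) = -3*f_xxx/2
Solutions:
 f(x) = C3*exp(2^(1/3)*x) + (C1*sin(2^(1/3)*sqrt(3)*x/2) + C2*cos(2^(1/3)*sqrt(3)*x/2))*exp(-2^(1/3)*x/2)


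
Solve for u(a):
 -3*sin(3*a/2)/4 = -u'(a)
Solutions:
 u(a) = C1 - cos(3*a/2)/2


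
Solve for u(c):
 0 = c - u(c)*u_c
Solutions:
 u(c) = -sqrt(C1 + c^2)
 u(c) = sqrt(C1 + c^2)


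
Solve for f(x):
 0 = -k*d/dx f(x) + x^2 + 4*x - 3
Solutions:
 f(x) = C1 + x^3/(3*k) + 2*x^2/k - 3*x/k


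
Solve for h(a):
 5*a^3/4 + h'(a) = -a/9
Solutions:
 h(a) = C1 - 5*a^4/16 - a^2/18


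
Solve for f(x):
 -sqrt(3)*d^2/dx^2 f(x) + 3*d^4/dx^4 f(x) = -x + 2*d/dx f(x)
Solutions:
 f(x) = C1 + C2*exp(-x*(sqrt(3)/(sqrt(3)*sqrt(27 - sqrt(3)) + 9)^(1/3) + (sqrt(3)*sqrt(27 - sqrt(3)) + 9)^(1/3))/6)*sin(x*(-sqrt(3)*(sqrt(3)*sqrt(27 - sqrt(3)) + 9)^(1/3) + 3/(sqrt(3)*sqrt(27 - sqrt(3)) + 9)^(1/3))/6) + C3*exp(-x*(sqrt(3)/(sqrt(3)*sqrt(27 - sqrt(3)) + 9)^(1/3) + (sqrt(3)*sqrt(27 - sqrt(3)) + 9)^(1/3))/6)*cos(x*(-sqrt(3)*(sqrt(3)*sqrt(27 - sqrt(3)) + 9)^(1/3) + 3/(sqrt(3)*sqrt(27 - sqrt(3)) + 9)^(1/3))/6) + C4*exp(x*(sqrt(3)/(sqrt(3)*sqrt(27 - sqrt(3)) + 9)^(1/3) + (sqrt(3)*sqrt(27 - sqrt(3)) + 9)^(1/3))/3) + x^2/4 - sqrt(3)*x/4


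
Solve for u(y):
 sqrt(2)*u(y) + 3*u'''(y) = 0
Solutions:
 u(y) = C3*exp(-2^(1/6)*3^(2/3)*y/3) + (C1*sin(6^(1/6)*y/2) + C2*cos(6^(1/6)*y/2))*exp(2^(1/6)*3^(2/3)*y/6)


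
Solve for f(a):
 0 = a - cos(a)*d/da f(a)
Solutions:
 f(a) = C1 + Integral(a/cos(a), a)


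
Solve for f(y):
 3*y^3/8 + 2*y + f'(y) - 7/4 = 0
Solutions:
 f(y) = C1 - 3*y^4/32 - y^2 + 7*y/4


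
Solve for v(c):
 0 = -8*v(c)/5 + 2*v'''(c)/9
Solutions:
 v(c) = C3*exp(30^(2/3)*c/5) + (C1*sin(3*10^(2/3)*3^(1/6)*c/10) + C2*cos(3*10^(2/3)*3^(1/6)*c/10))*exp(-30^(2/3)*c/10)


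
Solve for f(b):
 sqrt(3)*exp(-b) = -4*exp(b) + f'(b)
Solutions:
 f(b) = C1 + 4*exp(b) - sqrt(3)*exp(-b)


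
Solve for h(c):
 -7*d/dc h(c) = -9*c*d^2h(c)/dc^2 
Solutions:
 h(c) = C1 + C2*c^(16/9)


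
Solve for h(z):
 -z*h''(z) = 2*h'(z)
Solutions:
 h(z) = C1 + C2/z


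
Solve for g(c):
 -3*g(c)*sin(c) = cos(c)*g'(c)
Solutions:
 g(c) = C1*cos(c)^3


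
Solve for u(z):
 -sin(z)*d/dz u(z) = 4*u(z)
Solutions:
 u(z) = C1*(cos(z)^2 + 2*cos(z) + 1)/(cos(z)^2 - 2*cos(z) + 1)


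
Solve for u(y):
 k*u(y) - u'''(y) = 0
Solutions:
 u(y) = C1*exp(k^(1/3)*y) + C2*exp(k^(1/3)*y*(-1 + sqrt(3)*I)/2) + C3*exp(-k^(1/3)*y*(1 + sqrt(3)*I)/2)


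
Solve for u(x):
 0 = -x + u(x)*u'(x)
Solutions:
 u(x) = -sqrt(C1 + x^2)
 u(x) = sqrt(C1 + x^2)


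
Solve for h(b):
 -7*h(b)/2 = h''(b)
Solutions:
 h(b) = C1*sin(sqrt(14)*b/2) + C2*cos(sqrt(14)*b/2)


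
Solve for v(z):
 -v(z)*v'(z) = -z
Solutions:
 v(z) = -sqrt(C1 + z^2)
 v(z) = sqrt(C1 + z^2)


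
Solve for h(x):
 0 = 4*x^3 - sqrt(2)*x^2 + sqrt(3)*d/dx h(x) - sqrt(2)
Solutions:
 h(x) = C1 - sqrt(3)*x^4/3 + sqrt(6)*x^3/9 + sqrt(6)*x/3


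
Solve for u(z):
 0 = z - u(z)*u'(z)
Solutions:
 u(z) = -sqrt(C1 + z^2)
 u(z) = sqrt(C1 + z^2)


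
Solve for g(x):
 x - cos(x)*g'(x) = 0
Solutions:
 g(x) = C1 + Integral(x/cos(x), x)


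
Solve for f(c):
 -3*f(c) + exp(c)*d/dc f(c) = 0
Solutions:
 f(c) = C1*exp(-3*exp(-c))


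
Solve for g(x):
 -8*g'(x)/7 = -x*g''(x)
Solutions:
 g(x) = C1 + C2*x^(15/7)


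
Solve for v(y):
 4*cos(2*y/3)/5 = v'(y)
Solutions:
 v(y) = C1 + 6*sin(2*y/3)/5


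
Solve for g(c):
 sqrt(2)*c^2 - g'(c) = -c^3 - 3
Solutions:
 g(c) = C1 + c^4/4 + sqrt(2)*c^3/3 + 3*c


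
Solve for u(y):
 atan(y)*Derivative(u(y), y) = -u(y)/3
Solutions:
 u(y) = C1*exp(-Integral(1/atan(y), y)/3)


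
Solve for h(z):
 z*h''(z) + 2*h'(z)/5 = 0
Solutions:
 h(z) = C1 + C2*z^(3/5)


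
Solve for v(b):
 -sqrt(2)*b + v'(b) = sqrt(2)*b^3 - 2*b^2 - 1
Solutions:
 v(b) = C1 + sqrt(2)*b^4/4 - 2*b^3/3 + sqrt(2)*b^2/2 - b


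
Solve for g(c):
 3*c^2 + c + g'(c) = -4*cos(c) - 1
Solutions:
 g(c) = C1 - c^3 - c^2/2 - c - 4*sin(c)


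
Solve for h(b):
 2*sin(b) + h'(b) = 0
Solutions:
 h(b) = C1 + 2*cos(b)


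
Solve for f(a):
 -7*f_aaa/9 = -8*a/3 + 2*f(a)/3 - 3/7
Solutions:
 f(a) = C3*exp(-6^(1/3)*7^(2/3)*a/7) + 4*a + (C1*sin(2^(1/3)*3^(5/6)*7^(2/3)*a/14) + C2*cos(2^(1/3)*3^(5/6)*7^(2/3)*a/14))*exp(6^(1/3)*7^(2/3)*a/14) + 9/14


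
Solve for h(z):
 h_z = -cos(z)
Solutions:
 h(z) = C1 - sin(z)


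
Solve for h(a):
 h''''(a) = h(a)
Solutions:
 h(a) = C1*exp(-a) + C2*exp(a) + C3*sin(a) + C4*cos(a)


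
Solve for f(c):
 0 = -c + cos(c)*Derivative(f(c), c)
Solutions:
 f(c) = C1 + Integral(c/cos(c), c)


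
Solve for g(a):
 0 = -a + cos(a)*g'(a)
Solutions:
 g(a) = C1 + Integral(a/cos(a), a)


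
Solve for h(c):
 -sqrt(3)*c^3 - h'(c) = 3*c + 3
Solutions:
 h(c) = C1 - sqrt(3)*c^4/4 - 3*c^2/2 - 3*c


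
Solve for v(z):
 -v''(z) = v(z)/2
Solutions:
 v(z) = C1*sin(sqrt(2)*z/2) + C2*cos(sqrt(2)*z/2)


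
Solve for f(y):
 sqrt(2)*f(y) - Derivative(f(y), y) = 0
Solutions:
 f(y) = C1*exp(sqrt(2)*y)


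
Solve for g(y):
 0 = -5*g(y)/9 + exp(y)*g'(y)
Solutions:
 g(y) = C1*exp(-5*exp(-y)/9)


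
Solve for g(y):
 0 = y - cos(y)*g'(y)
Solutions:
 g(y) = C1 + Integral(y/cos(y), y)


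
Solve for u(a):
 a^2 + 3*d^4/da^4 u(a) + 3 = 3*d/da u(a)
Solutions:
 u(a) = C1 + C4*exp(a) + a^3/9 + a + (C2*sin(sqrt(3)*a/2) + C3*cos(sqrt(3)*a/2))*exp(-a/2)


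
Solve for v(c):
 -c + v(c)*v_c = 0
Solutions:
 v(c) = -sqrt(C1 + c^2)
 v(c) = sqrt(C1 + c^2)


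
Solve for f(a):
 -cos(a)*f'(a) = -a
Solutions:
 f(a) = C1 + Integral(a/cos(a), a)


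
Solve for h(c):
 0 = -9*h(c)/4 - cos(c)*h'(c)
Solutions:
 h(c) = C1*(sin(c) - 1)^(9/8)/(sin(c) + 1)^(9/8)


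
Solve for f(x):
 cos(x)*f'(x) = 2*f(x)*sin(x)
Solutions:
 f(x) = C1/cos(x)^2


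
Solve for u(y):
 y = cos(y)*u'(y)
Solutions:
 u(y) = C1 + Integral(y/cos(y), y)


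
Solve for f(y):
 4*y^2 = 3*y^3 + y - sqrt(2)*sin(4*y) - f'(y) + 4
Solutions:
 f(y) = C1 + 3*y^4/4 - 4*y^3/3 + y^2/2 + 4*y + sqrt(2)*cos(4*y)/4


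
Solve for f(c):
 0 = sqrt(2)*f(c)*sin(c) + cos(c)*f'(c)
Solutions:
 f(c) = C1*cos(c)^(sqrt(2))


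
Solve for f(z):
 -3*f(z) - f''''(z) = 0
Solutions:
 f(z) = (C1*sin(sqrt(2)*3^(1/4)*z/2) + C2*cos(sqrt(2)*3^(1/4)*z/2))*exp(-sqrt(2)*3^(1/4)*z/2) + (C3*sin(sqrt(2)*3^(1/4)*z/2) + C4*cos(sqrt(2)*3^(1/4)*z/2))*exp(sqrt(2)*3^(1/4)*z/2)


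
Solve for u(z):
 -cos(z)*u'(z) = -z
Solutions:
 u(z) = C1 + Integral(z/cos(z), z)


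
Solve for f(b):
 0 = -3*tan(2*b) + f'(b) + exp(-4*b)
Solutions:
 f(b) = C1 + 3*log(tan(2*b)^2 + 1)/4 + exp(-4*b)/4


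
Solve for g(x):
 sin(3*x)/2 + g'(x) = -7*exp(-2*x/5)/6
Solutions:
 g(x) = C1 + cos(3*x)/6 + 35*exp(-2*x/5)/12


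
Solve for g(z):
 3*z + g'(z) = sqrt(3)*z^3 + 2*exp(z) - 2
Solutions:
 g(z) = C1 + sqrt(3)*z^4/4 - 3*z^2/2 - 2*z + 2*exp(z)


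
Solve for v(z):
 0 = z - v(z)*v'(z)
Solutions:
 v(z) = -sqrt(C1 + z^2)
 v(z) = sqrt(C1 + z^2)


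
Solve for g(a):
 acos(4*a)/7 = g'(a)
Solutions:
 g(a) = C1 + a*acos(4*a)/7 - sqrt(1 - 16*a^2)/28


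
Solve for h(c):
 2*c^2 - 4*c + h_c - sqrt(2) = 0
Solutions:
 h(c) = C1 - 2*c^3/3 + 2*c^2 + sqrt(2)*c


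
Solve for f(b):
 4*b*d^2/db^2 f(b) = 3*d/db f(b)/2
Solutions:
 f(b) = C1 + C2*b^(11/8)


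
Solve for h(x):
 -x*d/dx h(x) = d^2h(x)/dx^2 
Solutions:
 h(x) = C1 + C2*erf(sqrt(2)*x/2)


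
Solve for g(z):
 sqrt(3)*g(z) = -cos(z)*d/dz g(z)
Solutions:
 g(z) = C1*(sin(z) - 1)^(sqrt(3)/2)/(sin(z) + 1)^(sqrt(3)/2)


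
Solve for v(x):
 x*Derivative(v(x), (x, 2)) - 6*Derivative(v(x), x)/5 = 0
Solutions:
 v(x) = C1 + C2*x^(11/5)


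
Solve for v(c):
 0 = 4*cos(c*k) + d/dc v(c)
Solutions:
 v(c) = C1 - 4*sin(c*k)/k


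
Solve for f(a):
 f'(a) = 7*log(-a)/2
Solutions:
 f(a) = C1 + 7*a*log(-a)/2 - 7*a/2


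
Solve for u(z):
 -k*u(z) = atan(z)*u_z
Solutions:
 u(z) = C1*exp(-k*Integral(1/atan(z), z))


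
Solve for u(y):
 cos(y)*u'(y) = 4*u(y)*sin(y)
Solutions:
 u(y) = C1/cos(y)^4


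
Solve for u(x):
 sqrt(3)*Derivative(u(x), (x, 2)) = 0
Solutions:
 u(x) = C1 + C2*x


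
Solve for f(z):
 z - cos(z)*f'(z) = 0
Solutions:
 f(z) = C1 + Integral(z/cos(z), z)


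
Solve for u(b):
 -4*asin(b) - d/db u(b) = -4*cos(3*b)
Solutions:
 u(b) = C1 - 4*b*asin(b) - 4*sqrt(1 - b^2) + 4*sin(3*b)/3


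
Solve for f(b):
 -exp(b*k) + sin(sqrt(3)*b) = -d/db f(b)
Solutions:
 f(b) = C1 + sqrt(3)*cos(sqrt(3)*b)/3 + exp(b*k)/k


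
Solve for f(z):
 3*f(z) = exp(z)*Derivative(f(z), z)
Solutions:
 f(z) = C1*exp(-3*exp(-z))


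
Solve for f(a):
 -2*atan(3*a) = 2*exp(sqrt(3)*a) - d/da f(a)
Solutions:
 f(a) = C1 + 2*a*atan(3*a) + 2*sqrt(3)*exp(sqrt(3)*a)/3 - log(9*a^2 + 1)/3


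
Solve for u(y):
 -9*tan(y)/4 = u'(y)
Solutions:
 u(y) = C1 + 9*log(cos(y))/4


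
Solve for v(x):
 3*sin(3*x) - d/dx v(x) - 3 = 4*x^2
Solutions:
 v(x) = C1 - 4*x^3/3 - 3*x - cos(3*x)


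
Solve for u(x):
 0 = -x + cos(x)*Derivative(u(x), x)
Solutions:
 u(x) = C1 + Integral(x/cos(x), x)


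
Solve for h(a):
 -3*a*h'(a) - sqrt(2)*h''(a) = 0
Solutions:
 h(a) = C1 + C2*erf(2^(1/4)*sqrt(3)*a/2)


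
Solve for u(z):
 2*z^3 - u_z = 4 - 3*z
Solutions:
 u(z) = C1 + z^4/2 + 3*z^2/2 - 4*z


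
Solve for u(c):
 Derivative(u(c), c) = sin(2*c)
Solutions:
 u(c) = C1 - cos(2*c)/2


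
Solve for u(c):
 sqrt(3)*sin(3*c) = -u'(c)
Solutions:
 u(c) = C1 + sqrt(3)*cos(3*c)/3


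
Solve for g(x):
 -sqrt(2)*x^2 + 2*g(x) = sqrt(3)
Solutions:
 g(x) = sqrt(2)*x^2/2 + sqrt(3)/2


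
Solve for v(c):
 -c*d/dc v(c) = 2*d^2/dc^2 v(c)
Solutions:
 v(c) = C1 + C2*erf(c/2)


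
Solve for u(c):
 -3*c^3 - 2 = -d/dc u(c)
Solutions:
 u(c) = C1 + 3*c^4/4 + 2*c


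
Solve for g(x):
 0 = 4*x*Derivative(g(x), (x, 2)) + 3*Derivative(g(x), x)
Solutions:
 g(x) = C1 + C2*x^(1/4)


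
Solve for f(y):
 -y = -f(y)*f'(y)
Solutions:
 f(y) = -sqrt(C1 + y^2)
 f(y) = sqrt(C1 + y^2)


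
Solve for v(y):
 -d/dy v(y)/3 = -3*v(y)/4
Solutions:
 v(y) = C1*exp(9*y/4)


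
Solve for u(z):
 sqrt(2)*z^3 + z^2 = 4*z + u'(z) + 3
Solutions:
 u(z) = C1 + sqrt(2)*z^4/4 + z^3/3 - 2*z^2 - 3*z


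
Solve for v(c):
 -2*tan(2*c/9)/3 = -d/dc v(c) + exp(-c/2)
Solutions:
 v(c) = C1 + 3*log(tan(2*c/9)^2 + 1)/2 - 2*exp(-c/2)


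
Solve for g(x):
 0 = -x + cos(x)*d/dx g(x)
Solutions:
 g(x) = C1 + Integral(x/cos(x), x)


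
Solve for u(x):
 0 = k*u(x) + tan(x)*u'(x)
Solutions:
 u(x) = C1*exp(-k*log(sin(x)))


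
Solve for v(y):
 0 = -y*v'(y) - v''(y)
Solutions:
 v(y) = C1 + C2*erf(sqrt(2)*y/2)


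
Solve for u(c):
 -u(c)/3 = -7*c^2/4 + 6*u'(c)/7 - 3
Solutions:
 u(c) = C1*exp(-7*c/18) + 21*c^2/4 - 27*c + 549/7


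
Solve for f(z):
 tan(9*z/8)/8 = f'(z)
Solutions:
 f(z) = C1 - log(cos(9*z/8))/9


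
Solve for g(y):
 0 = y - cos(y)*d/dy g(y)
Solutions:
 g(y) = C1 + Integral(y/cos(y), y)


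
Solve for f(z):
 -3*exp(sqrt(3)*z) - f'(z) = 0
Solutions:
 f(z) = C1 - sqrt(3)*exp(sqrt(3)*z)


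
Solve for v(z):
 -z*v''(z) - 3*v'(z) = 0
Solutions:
 v(z) = C1 + C2/z^2


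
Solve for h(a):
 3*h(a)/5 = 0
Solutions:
 h(a) = 0


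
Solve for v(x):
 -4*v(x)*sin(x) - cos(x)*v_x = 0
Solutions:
 v(x) = C1*cos(x)^4


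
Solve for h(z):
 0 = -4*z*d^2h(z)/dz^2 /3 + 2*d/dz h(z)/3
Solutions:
 h(z) = C1 + C2*z^(3/2)


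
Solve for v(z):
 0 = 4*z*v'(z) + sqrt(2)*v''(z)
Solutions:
 v(z) = C1 + C2*erf(2^(1/4)*z)


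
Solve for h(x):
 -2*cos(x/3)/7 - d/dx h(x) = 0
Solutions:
 h(x) = C1 - 6*sin(x/3)/7


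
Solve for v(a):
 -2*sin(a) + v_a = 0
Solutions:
 v(a) = C1 - 2*cos(a)


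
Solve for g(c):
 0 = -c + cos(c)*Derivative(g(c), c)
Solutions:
 g(c) = C1 + Integral(c/cos(c), c)


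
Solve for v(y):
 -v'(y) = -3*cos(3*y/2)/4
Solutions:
 v(y) = C1 + sin(3*y/2)/2


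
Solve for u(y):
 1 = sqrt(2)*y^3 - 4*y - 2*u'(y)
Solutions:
 u(y) = C1 + sqrt(2)*y^4/8 - y^2 - y/2


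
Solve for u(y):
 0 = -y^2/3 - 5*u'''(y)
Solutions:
 u(y) = C1 + C2*y + C3*y^2 - y^5/900


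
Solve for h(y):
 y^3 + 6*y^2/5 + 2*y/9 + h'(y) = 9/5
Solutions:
 h(y) = C1 - y^4/4 - 2*y^3/5 - y^2/9 + 9*y/5


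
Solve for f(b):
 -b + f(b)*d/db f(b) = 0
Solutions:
 f(b) = -sqrt(C1 + b^2)
 f(b) = sqrt(C1 + b^2)


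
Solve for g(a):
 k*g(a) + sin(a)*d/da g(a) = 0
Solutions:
 g(a) = C1*exp(k*(-log(cos(a) - 1) + log(cos(a) + 1))/2)


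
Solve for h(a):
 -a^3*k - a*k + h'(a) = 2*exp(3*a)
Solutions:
 h(a) = C1 + a^4*k/4 + a^2*k/2 + 2*exp(3*a)/3


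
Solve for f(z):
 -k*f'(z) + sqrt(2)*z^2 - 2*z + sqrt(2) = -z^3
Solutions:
 f(z) = C1 + z^4/(4*k) + sqrt(2)*z^3/(3*k) - z^2/k + sqrt(2)*z/k


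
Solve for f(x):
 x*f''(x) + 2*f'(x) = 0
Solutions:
 f(x) = C1 + C2/x


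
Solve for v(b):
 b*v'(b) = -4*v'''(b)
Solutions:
 v(b) = C1 + Integral(C2*airyai(-2^(1/3)*b/2) + C3*airybi(-2^(1/3)*b/2), b)


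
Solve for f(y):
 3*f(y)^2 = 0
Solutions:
 f(y) = 0


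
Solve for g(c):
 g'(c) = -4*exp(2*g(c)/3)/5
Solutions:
 g(c) = 3*log(-sqrt(-1/(C1 - 4*c))) - 3*log(2) + 3*log(30)/2
 g(c) = 3*log(-1/(C1 - 4*c))/2 - 3*log(2) + 3*log(30)/2


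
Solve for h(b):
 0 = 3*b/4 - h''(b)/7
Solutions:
 h(b) = C1 + C2*b + 7*b^3/8


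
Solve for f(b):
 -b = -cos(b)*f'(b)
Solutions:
 f(b) = C1 + Integral(b/cos(b), b)


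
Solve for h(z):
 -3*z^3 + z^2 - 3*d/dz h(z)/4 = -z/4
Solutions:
 h(z) = C1 - z^4 + 4*z^3/9 + z^2/6


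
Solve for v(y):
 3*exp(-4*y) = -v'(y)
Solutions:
 v(y) = C1 + 3*exp(-4*y)/4


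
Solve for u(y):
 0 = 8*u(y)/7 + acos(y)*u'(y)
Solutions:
 u(y) = C1*exp(-8*Integral(1/acos(y), y)/7)


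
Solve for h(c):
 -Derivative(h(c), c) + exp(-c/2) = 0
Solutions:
 h(c) = C1 - 2*exp(-c/2)


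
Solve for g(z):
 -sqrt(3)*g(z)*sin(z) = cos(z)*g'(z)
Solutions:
 g(z) = C1*cos(z)^(sqrt(3))


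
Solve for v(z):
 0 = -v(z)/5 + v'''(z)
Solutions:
 v(z) = C3*exp(5^(2/3)*z/5) + (C1*sin(sqrt(3)*5^(2/3)*z/10) + C2*cos(sqrt(3)*5^(2/3)*z/10))*exp(-5^(2/3)*z/10)


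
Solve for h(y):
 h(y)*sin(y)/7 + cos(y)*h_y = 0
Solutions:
 h(y) = C1*cos(y)^(1/7)


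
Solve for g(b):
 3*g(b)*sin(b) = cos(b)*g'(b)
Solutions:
 g(b) = C1/cos(b)^3


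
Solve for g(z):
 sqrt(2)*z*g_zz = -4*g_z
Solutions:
 g(z) = C1 + C2*z^(1 - 2*sqrt(2))


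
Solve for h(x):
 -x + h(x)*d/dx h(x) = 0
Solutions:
 h(x) = -sqrt(C1 + x^2)
 h(x) = sqrt(C1 + x^2)


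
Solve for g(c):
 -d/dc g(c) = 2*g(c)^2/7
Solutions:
 g(c) = 7/(C1 + 2*c)


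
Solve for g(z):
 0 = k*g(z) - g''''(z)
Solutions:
 g(z) = C1*exp(-k^(1/4)*z) + C2*exp(k^(1/4)*z) + C3*exp(-I*k^(1/4)*z) + C4*exp(I*k^(1/4)*z)
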